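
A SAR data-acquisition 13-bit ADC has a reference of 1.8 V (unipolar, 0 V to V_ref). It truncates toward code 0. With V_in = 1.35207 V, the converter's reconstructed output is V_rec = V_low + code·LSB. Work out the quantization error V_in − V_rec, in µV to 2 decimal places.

92.46 µV

Step size: 1.8 V ÷ 2^13 = 219.73 µV.
(1.35207 − 0)/0.000219727 = 6153.4208; ⌊·⌋ gives code 6153.
V_rec = 0 + 6153·0.000219727 = 1.3519775 V.
V_in − V_rec = 9.24609e-05 V = 92.46 µV.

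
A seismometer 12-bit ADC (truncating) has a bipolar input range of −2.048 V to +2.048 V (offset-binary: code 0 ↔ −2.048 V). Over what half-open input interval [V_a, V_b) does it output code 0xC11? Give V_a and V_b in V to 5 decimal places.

[1.04100 V, 1.04200 V)

LSB = 4.096/2^12 = 1.000 mV.
Code 0xC11 = 3089 decimal.
V_a = V_low + 3089·LSB = 1.041 V; V_b = V_low + 3090·LSB = 1.042 V.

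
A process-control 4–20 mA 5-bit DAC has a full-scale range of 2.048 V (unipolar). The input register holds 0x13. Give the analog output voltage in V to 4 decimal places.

1.2160 V

LSB = 2.048 V / 2^5 = 64.000 mV.
Code 0x13 = 19 decimal.
V_out = 0 + 19 × 0.064 V = 1.216 V.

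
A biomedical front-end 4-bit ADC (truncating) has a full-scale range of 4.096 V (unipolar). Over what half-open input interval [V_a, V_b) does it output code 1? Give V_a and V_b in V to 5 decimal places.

LSB = 4.096/2^4 = 256.000 mV.
V_a = V_low + 1·LSB = 0.256 V; V_b = V_low + 2·LSB = 0.512 V.

[0.25600 V, 0.51200 V)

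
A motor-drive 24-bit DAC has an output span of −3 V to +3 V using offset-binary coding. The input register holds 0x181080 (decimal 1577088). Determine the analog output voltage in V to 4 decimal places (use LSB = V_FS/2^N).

-2.4360 V

LSB = 6 V / 2^24 = 0.36 µV.
Code 0x181080 = 1577088 decimal.
V_out = (−3) + 1577088 × 3.57628e-07 V = -2.43599 V.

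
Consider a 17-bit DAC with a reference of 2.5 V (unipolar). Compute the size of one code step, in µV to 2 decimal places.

Full-scale span = 2.5 V.
LSB = 2.5 / 2^17 = 2.5 / 131072 = 1.90735e-05 V = 19.07 µV.

19.07 µV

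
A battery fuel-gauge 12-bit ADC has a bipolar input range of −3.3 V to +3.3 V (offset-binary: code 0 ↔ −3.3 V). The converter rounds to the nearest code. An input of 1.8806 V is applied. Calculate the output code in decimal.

With 4096 levels over 6.6 V, one step is 1.611 mV.
(1.8806 − (−3.3)) / 0.00161133 = 3215.112 LSBs.
round(3215.112) = 3215.

code 3215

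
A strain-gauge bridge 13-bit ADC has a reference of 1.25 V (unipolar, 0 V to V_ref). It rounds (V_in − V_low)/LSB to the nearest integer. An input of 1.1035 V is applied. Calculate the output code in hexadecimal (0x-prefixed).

Full-scale span = 1.25 V; LSB = 1.25/2^13 = 152.59 µV.
Input sits at 7231.898 steps above V_low.
round(7231.898) = 7232.
In hexadecimal (0x-prefixed): 0x1C40.

code 0x1C40 (decimal 7232)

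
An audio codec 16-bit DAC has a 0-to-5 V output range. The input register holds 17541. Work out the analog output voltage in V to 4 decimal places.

1.3383 V

LSB = 5 V / 2^16 = 76.29 µV.
V_out = 0 + 17541 × 7.62939e-05 V = 1.33827 V.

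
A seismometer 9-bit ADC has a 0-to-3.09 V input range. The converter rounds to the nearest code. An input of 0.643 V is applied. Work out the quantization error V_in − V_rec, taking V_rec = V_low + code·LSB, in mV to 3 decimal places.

One LSB is 3.09 V / 512 = 6.035 mV.
(V_in − V_low)/LSB = (0.643 − 0)/0.00603516 = 106.5424 → code 107 (round).
V_rec = 0 + 107·0.00603516 = 0.64576172 V.
Error = 0.643 − 0.64576172 = -0.00276172 V = -2.762 mV.

-2.762 mV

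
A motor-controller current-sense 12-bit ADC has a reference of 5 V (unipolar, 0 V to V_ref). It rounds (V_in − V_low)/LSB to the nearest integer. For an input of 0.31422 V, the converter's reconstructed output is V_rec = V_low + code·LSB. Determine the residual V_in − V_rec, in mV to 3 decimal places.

One LSB is 5 V / 4096 = 1.221 mV.
(0.31422 − 0)/0.0012207 = 257.4090; round gives code 257.
Code 257 maps back to 0 + 257×0.0012207 V = 0.3137207 V.
V_in − V_rec = 0.000499297 V = 0.499 mV.

0.499 mV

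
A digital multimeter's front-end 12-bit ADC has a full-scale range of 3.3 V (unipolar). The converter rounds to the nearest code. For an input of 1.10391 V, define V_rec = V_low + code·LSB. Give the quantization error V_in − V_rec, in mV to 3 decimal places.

One LSB is 3.3 V / 4096 = 0.806 mV.
(V_in − V_low)/LSB = (1.10391 − 0)/0.000805664 = 1370.1865 → code 1370 (round).
Code 1370 maps back to 0 + 1370×0.000805664 V = 1.1037598 V.
Difference: 0.000150234 V → 0.150 mV.

0.150 mV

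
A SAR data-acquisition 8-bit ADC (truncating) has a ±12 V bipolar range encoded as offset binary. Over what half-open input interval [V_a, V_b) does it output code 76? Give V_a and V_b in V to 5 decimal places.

LSB = 24/2^8 = 93.750 mV.
V_a = V_low + 76·LSB = -4.875 V; V_b = V_low + 77·LSB = -4.78125 V.

[-4.87500 V, -4.78125 V)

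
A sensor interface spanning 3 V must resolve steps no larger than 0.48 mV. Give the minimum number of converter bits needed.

13 bits

Number of steps required ≥ 3 V / 0.48 mV = 6250.00.
Need 2^N ≥ 6250.00; 2^12 = 4096, 2^13 = 8192.
Minimum N = 13.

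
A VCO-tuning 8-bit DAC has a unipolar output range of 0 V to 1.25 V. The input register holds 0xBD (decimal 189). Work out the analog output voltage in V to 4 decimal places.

0.9229 V

LSB = 1.25 V / 2^8 = 4.883 mV.
Code 0xBD = 189 decimal.
V_out = 0 + 189 × 0.00488281 V = 0.922852 V.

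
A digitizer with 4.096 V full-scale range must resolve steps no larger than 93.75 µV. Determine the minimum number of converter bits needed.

Number of steps required ≥ 4.096 V / 93.75 µV = 43690.67.
Need 2^N ≥ 43690.67; 2^15 = 32768, 2^16 = 65536.
Minimum N = 16.

16 bits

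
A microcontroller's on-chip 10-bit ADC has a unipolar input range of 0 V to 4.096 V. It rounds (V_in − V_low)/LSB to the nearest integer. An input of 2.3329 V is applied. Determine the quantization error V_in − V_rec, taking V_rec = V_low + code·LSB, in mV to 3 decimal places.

LSB = 4.096/2^10 = 4.000 mV.
(V_in − V_low)/LSB = (2.3329 − 0)/0.004 = 583.2250 → code 583 (round).
Code 583 maps back to 0 + 583×0.004 V = 2.332 V.
V_in − V_rec = 0.0009 V = 0.900 mV.

0.900 mV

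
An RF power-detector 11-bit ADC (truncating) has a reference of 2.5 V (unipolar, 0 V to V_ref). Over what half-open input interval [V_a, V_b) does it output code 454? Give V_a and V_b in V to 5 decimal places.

LSB = 2.5/2^11 = 1.221 mV.
V_a = V_low + 454·LSB = 0.554199 V; V_b = V_low + 455·LSB = 0.55542 V.

[0.55420 V, 0.55542 V)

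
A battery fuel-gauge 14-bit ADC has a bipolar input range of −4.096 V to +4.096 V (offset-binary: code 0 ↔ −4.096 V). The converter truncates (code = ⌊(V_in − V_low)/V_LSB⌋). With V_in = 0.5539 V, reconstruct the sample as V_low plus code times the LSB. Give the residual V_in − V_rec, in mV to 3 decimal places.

0.400 mV

LSB = 8.192/2^14 = 0.500 mV.
(0.5539 − (−4.096))/0.0005 = 9299.8000; ⌊·⌋ gives code 9299.
V_rec = (−4.096) + 9299·0.0005 = 0.5535 V.
Difference: 0.0004 V → 0.400 mV.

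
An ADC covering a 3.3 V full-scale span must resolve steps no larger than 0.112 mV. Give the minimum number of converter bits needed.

15 bits

Number of steps required ≥ 3.3 V / 0.112 mV = 29464.29.
Need 2^N ≥ 29464.29; 2^14 = 16384, 2^15 = 32768.
Minimum N = 15.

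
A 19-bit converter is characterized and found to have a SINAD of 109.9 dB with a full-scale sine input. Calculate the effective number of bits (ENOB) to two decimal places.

ENOB = (SINAD − 1.76) / 6.02 = (109.9 − 1.76)/6.02 = 17.963.

17.96 bits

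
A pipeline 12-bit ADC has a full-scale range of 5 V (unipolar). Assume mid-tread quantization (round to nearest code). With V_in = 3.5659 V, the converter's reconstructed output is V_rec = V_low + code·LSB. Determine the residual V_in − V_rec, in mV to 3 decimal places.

0.226 mV

Step size: 5 V ÷ 2^12 = 1.221 mV.
Scaled input = 2921.1853 LSBs, so code = 2921.
Reconstructed: 3.5656738 V.
Error = 3.5659 − 3.5656738 = 0.000226172 V = 0.226 mV.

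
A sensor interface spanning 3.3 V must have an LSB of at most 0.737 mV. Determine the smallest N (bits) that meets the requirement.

Number of steps required ≥ 3.3 V / 0.737 mV = 4477.61.
Need 2^N ≥ 4477.61; 2^12 = 4096, 2^13 = 8192.
Minimum N = 13.

13 bits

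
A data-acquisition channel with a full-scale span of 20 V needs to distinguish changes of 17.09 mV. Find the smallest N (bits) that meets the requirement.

11 bits

Number of steps required ≥ 20 V / 17.09 mV = 1170.28.
Need 2^N ≥ 1170.28; 2^10 = 1024, 2^11 = 2048.
Minimum N = 11.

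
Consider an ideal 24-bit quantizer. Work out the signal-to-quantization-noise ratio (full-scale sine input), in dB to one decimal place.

146.2 dB

SNR ≈ 6.02·N + 1.76 dB = 6.02·24 + 1.76 = 146.24 dB.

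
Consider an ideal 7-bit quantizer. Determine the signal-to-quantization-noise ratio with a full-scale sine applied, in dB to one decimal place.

43.9 dB

SNR ≈ 6.02·N + 1.76 dB = 6.02·7 + 1.76 = 43.90 dB.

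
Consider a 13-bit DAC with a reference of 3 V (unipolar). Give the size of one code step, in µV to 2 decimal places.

Full-scale span = 3 V.
LSB = 3 / 2^13 = 3 / 8192 = 0.000366211 V = 366.21 µV.

366.21 µV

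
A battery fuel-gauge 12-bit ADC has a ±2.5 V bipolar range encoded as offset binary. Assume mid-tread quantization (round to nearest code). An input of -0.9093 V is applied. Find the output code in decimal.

Full-scale span = 5 V; LSB = 5/2^12 = 1.221 mV.
(-0.9093 − (−2.5)) / 0.0012207 = 1303.101 LSBs.
So the output code is 1303.

code 1303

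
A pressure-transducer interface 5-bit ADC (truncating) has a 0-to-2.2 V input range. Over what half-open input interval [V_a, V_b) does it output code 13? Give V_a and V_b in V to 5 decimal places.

[0.89375 V, 0.96250 V)

LSB = 2.2/2^5 = 68.750 mV.
V_a = V_low + 13·LSB = 0.89375 V; V_b = V_low + 14·LSB = 0.9625 V.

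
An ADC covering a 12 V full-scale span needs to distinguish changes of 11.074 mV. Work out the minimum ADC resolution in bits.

Number of steps required ≥ 12 V / 11.074 mV = 1083.62.
Need 2^N ≥ 1083.62; 2^10 = 1024, 2^11 = 2048.
Minimum N = 11.

11 bits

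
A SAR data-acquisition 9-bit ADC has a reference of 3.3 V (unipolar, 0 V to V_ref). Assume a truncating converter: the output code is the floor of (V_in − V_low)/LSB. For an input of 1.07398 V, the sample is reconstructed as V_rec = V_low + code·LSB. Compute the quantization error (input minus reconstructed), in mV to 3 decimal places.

LSB = 3.3/2^9 = 6.445 mV.
(V_in − V_low)/LSB = (1.07398 − 0)/0.00644531 = 166.6296 → code 166 (floor).
Code 166 maps back to 0 + 166×0.00644531 V = 1.0699219 V.
V_in − V_rec = 0.00405813 V = 4.058 mV.

4.058 mV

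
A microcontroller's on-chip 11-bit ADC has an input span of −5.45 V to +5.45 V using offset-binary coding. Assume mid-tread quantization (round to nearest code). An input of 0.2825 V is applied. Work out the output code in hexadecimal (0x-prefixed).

Full-scale span = 10.9 V; LSB = 10.9/2^11 = 5.322 mV.
(0.2825 − (−5.45)) / 0.00532227 = 1077.079 LSBs.
So the output code is 1077.
In hexadecimal (0x-prefixed): 0x435.

code 0x435 (decimal 1077)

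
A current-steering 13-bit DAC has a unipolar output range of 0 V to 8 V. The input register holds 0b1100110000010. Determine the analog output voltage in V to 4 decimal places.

LSB = 8 V / 2^13 = 0.977 mV.
Code 0b1100110000010 = 6530 decimal.
V_out = 0 + 6530 × 0.000976562 V = 6.37695 V.

6.3770 V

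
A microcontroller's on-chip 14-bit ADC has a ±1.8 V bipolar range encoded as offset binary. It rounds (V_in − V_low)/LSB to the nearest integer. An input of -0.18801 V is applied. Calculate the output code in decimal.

With 16384 levels over 3.6 V, one step is 219.73 µV.
Input sits at 7336.346 steps above V_low.
round(7336.346) = 7336.

code 7336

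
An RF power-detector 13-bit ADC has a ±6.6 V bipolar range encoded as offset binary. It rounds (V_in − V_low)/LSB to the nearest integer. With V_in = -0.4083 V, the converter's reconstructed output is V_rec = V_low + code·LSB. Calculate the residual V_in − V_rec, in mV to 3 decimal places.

-0.634 mV

LSB = 13.2/2^13 = 1.611 mV.
(-0.4083 − (−6.6))/0.00161133 = 3842.6065; round gives code 3843.
Reconstructed: -0.40766602 V.
V_in − V_rec = -0.000633984 V = -0.634 mV.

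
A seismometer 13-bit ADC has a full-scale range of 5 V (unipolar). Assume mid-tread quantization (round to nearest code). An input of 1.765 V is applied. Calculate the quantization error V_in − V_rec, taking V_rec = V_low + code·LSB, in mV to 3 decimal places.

-0.137 mV

LSB = 5/2^13 = 0.610 mV.
(V_in − V_low)/LSB = (1.765 − 0)/0.000610352 = 2891.7760 → code 2892 (round).
V_rec = 0 + 2892·0.000610352 = 1.7651367 V.
Difference: -0.000136719 V → -0.137 mV.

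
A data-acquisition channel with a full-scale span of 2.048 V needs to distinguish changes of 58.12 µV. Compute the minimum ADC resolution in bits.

16 bits

Number of steps required ≥ 2.048 V / 58.12 µV = 35237.44.
Need 2^N ≥ 35237.44; 2^15 = 32768, 2^16 = 65536.
Minimum N = 16.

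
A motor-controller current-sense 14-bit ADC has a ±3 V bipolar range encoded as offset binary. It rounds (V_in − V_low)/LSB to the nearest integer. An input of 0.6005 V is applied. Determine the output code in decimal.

Full-scale span = 6 V; LSB = 6/2^14 = 366.21 µV.
(0.6005 − (−3)) / 0.000366211 = 9831.765 LSBs.
Round → code 9832.

code 9832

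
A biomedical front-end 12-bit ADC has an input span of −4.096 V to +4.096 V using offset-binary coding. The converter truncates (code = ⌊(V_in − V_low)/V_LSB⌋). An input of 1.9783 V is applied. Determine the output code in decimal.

With 4096 levels over 8.192 V, one step is 2.000 mV.
Input sits at 3037.150 steps above V_low.
So the output code is 3037.

code 3037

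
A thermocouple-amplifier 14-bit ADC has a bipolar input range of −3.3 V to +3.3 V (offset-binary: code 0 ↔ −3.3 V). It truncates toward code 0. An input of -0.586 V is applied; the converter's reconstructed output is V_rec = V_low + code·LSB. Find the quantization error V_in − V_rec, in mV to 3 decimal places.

LSB = 6.6/2^14 = 402.83 µV.
Scaled input = 6737.2994 LSBs, so code = 6737.
Reconstructed: -0.58612061 V.
V_in − V_rec = 0.000120605 V = 0.121 mV.

0.121 mV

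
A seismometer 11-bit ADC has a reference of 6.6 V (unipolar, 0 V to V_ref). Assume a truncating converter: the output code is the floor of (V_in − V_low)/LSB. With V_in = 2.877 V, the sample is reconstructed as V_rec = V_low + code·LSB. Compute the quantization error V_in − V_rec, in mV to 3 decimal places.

2.391 mV

LSB = 6.6/2^11 = 3.223 mV.
Scaled input = 892.7418 LSBs, so code = 892.
V_rec = 0 + 892·0.00322266 = 2.8746094 V.
Difference: 0.00239062 V → 2.391 mV.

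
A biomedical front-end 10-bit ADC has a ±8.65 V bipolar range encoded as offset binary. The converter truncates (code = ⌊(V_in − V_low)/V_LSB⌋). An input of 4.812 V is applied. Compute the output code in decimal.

With 1024 levels over 17.3 V, one step is 16.895 mV.
(V_in − V_low)/LSB = (4.812 − (−8.65)) / 0.0168945 = 796.826.
Floor → code 796.

code 796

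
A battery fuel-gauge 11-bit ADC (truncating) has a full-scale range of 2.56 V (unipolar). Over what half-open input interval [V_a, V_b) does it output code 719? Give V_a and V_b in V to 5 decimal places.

[0.89875 V, 0.90000 V)

LSB = 2.56/2^11 = 1.250 mV.
V_a = V_low + 719·LSB = 0.89875 V; V_b = V_low + 720·LSB = 0.9 V.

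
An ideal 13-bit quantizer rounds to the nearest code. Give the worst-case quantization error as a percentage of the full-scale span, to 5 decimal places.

0.00610 %

Rounding → worst-case error = ½ LSB = V_FS/2^14, so 100/16384 = 0.00610352 % of full scale.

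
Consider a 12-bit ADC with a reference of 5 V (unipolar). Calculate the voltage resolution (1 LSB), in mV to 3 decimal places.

1.221 mV

Full-scale span = 5 V.
LSB = 5 / 2^12 = 5 / 4096 = 0.0012207 V = 1.221 mV.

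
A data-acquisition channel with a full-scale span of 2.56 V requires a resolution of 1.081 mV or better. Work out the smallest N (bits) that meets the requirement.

12 bits

Number of steps required ≥ 2.56 V / 1.081 mV = 2368.18.
Need 2^N ≥ 2368.18; 2^11 = 2048, 2^12 = 4096.
Minimum N = 12.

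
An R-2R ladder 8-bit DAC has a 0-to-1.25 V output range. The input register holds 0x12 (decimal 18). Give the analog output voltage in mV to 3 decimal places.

87.891 mV

LSB = 1.25 V / 2^8 = 4.883 mV.
Code 0x12 = 18 decimal.
V_out = 0 + 18 × 0.00488281 V = 0.0878906 V.
= 87.891 mV.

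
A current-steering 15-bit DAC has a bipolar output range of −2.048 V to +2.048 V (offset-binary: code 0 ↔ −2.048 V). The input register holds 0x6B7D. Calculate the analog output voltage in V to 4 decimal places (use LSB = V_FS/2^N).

LSB = 4.096 V / 2^15 = 125.00 µV.
Code 0x6B7D = 27517 decimal.
V_out = (−2.048) + 27517 × 0.000125 V = 1.39162 V.

1.3916 V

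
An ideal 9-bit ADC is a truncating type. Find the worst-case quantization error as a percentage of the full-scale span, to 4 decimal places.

Truncating → worst-case error = 1 LSB = V_FS/2^9, so 100/512 = 0.195312 % of full scale.

0.1953 %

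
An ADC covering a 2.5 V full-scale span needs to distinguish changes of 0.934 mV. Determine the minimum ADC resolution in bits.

Number of steps required ≥ 2.5 V / 0.934 mV = 2676.66.
Need 2^N ≥ 2676.66; 2^11 = 2048, 2^12 = 4096.
Minimum N = 12.

12 bits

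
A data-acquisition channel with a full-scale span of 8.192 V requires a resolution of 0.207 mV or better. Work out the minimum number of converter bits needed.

Number of steps required ≥ 8.192 V / 0.207 mV = 39574.88.
Need 2^N ≥ 39574.88; 2^15 = 32768, 2^16 = 65536.
Minimum N = 16.

16 bits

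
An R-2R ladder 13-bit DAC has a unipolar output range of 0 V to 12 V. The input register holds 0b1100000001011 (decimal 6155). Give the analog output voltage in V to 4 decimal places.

LSB = 12 V / 2^13 = 1.465 mV.
Code 0b1100000001011 = 6155 decimal.
V_out = 0 + 6155 × 0.00146484 V = 9.01611 V.

9.0161 V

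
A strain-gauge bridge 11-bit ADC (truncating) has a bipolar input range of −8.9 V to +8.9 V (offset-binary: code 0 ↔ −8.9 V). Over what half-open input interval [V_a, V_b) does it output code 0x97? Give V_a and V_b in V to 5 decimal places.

LSB = 17.8/2^11 = 8.691 mV.
Code 0x97 = 151 decimal.
V_a = V_low + 151·LSB = -7.5876 V; V_b = V_low + 152·LSB = -7.57891 V.

[-7.58760 V, -7.57891 V)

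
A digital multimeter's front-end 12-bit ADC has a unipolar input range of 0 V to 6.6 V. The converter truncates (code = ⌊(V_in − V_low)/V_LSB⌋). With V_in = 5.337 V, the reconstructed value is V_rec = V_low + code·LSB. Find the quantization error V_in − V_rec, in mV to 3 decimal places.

LSB = 6.6/2^12 = 1.611 mV.
Scaled input = 3312.1745 LSBs, so code = 3312.
V_rec = 0 + 3312·0.00161133 = 5.3367188 V.
Error = 5.337 − 5.3367188 = 0.00028125 V = 0.281 mV.

0.281 mV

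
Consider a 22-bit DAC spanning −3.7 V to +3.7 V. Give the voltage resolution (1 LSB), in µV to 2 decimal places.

1.76 µV

Full-scale span = 7.4 V.
LSB = 7.4 / 2^22 = 7.4 / 4194304 = 1.7643e-06 V = 1.76 µV.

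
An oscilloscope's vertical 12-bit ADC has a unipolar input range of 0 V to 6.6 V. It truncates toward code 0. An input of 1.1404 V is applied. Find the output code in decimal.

LSB = 6.6 V / 4096 = 1.611 mV.
(1.1404 − 0) / 0.00161133 = 707.739 LSBs.
⌊·⌋(707.739) = 707.

code 707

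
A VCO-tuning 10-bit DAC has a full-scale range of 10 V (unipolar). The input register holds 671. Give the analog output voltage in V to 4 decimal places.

6.5527 V

LSB = 10 V / 2^10 = 9.766 mV.
V_out = 0 + 671 × 0.00976562 V = 6.55273 V.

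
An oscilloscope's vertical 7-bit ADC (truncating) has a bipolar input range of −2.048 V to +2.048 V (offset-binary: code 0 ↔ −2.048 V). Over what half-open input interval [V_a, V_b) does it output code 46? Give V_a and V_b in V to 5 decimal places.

LSB = 4.096/2^7 = 32.000 mV.
V_a = V_low + 46·LSB = -0.576 V; V_b = V_low + 47·LSB = -0.544 V.

[-0.57600 V, -0.54400 V)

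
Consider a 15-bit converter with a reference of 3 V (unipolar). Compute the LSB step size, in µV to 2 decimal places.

Full-scale span = 3 V.
LSB = 3 / 2^15 = 3 / 32768 = 9.15527e-05 V = 91.55 µV.

91.55 µV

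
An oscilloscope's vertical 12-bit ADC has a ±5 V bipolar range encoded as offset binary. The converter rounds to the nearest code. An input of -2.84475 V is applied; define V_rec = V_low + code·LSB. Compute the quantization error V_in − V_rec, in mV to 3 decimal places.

LSB = 10/2^12 = 2.441 mV.
(V_in − V_low)/LSB = (-2.84475 − (−5))/0.00244141 = 882.7904 → code 883 (round).
V_rec = (−5) + 883·0.00244141 = -2.8442383 V.
Error = -2.84475 − (−2.8442383) = -0.000511719 V = -0.512 mV.

-0.512 mV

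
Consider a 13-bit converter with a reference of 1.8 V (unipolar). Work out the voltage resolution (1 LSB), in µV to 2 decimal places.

219.73 µV

Full-scale span = 1.8 V.
LSB = 1.8 / 2^13 = 1.8 / 8192 = 0.000219727 V = 219.73 µV.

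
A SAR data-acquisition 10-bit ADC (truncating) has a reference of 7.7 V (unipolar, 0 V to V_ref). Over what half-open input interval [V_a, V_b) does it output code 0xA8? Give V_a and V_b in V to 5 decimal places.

[1.26328 V, 1.27080 V)

LSB = 7.7/2^10 = 7.520 mV.
Code 0xA8 = 168 decimal.
V_a = V_low + 168·LSB = 1.26328 V; V_b = V_low + 169·LSB = 1.2708 V.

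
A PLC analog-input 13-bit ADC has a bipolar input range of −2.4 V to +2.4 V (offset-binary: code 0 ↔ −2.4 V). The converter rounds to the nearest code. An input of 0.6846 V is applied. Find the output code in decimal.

code 5264

With 8192 levels over 4.8 V, one step is 0.586 mV.
(0.6846 − (−2.4)) / 0.000585937 = 5264.384 LSBs.
Round → code 5264.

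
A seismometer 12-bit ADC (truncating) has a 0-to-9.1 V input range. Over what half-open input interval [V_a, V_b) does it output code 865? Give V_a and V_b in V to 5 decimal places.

LSB = 9.1/2^12 = 2.222 mV.
V_a = V_low + 865·LSB = 1.92175 V; V_b = V_low + 866·LSB = 1.92397 V.

[1.92175 V, 1.92397 V)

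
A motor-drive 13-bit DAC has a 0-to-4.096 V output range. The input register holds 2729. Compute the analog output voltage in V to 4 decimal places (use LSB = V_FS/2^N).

LSB = 4.096 V / 2^13 = 0.500 mV.
V_out = 0 + 2729 × 0.0005 V = 1.3645 V.

1.3645 V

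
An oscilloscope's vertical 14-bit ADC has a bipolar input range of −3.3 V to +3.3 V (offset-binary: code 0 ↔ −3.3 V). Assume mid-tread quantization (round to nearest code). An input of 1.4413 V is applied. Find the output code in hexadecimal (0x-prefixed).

Full-scale span = 6.6 V; LSB = 6.6/2^14 = 402.83 µV.
(1.4413 − (−3.3)) / 0.000402832 = 11769.918 LSBs.
round(11769.918) = 11770.
In hexadecimal (0x-prefixed): 0x2DFA.

code 0x2DFA (decimal 11770)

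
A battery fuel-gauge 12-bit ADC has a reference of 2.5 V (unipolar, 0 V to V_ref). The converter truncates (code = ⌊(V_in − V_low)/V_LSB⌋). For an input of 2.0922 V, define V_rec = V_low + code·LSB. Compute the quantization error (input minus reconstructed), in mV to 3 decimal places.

Step size: 2.5 V ÷ 2^12 = 0.610 mV.
Scaled input = 3427.8605 LSBs, so code = 3427.
Code 3427 maps back to 0 + 3427×0.000610352 V = 2.0916748 V.
V_in − V_rec = 0.000525195 V = 0.525 mV.

0.525 mV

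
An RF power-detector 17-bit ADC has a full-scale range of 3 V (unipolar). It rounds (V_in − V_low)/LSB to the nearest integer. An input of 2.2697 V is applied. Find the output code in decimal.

code 99165

With 131072 levels over 3 V, one step is 22.89 µV.
(2.2697 − 0) / 2.28882e-05 = 99164.706 LSBs.
So the output code is 99165.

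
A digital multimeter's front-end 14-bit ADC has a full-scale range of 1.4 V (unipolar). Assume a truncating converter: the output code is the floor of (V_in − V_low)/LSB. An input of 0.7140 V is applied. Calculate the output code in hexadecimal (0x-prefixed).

code 0x20A3 (decimal 8355)

Full-scale span = 1.4 V; LSB = 1.4/2^14 = 85.45 µV.
(V_in − V_low)/LSB = (0.7140 − 0) / 8.54492e-05 = 8355.840.
⌊·⌋(8355.840) = 8355.
In hexadecimal (0x-prefixed): 0x20A3.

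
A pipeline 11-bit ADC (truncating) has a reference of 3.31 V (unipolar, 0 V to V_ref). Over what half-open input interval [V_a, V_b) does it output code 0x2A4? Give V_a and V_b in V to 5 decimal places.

LSB = 3.31/2^11 = 1.616 mV.
Code 0x2A4 = 676 decimal.
V_a = V_low + 676·LSB = 1.09256 V; V_b = V_low + 677·LSB = 1.09417 V.

[1.09256 V, 1.09417 V)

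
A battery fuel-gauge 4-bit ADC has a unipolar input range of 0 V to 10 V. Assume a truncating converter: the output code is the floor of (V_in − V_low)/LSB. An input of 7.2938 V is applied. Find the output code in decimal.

LSB = 10 V / 16 = 0.6250 V.
(7.2938 − 0) / 0.625 = 11.670 LSBs.
So the output code is 11.

code 11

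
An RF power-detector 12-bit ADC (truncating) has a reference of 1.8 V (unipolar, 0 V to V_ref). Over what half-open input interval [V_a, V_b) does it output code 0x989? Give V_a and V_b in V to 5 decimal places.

[1.07271 V, 1.07314 V)

LSB = 1.8/2^12 = 439.45 µV.
Code 0x989 = 2441 decimal.
V_a = V_low + 2441·LSB = 1.07271 V; V_b = V_low + 2442·LSB = 1.07314 V.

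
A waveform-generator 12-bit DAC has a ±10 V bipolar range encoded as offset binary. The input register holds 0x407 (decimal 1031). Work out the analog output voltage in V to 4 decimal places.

LSB = 20 V / 2^12 = 4.883 mV.
Code 0x407 = 1031 decimal.
V_out = (−10) + 1031 × 0.00488281 V = -4.96582 V.

-4.9658 V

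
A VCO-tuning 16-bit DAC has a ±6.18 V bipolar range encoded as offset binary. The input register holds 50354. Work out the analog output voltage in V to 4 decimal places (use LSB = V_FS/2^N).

LSB = 12.36 V / 2^16 = 188.60 µV.
V_out = (−6.18) + 50354 × 0.000188599 V = 3.3167 V.

3.3167 V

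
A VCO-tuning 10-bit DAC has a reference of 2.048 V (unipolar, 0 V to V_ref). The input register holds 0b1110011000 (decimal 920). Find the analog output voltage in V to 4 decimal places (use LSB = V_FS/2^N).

1.8400 V

LSB = 2.048 V / 2^10 = 2.000 mV.
Code 0b1110011000 = 920 decimal.
V_out = 0 + 920 × 0.002 V = 1.84 V.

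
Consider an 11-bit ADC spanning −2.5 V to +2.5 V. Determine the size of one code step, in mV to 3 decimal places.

2.441 mV

Full-scale span = 5 V.
LSB = 5 / 2^11 = 5 / 2048 = 0.00244141 V = 2.441 mV.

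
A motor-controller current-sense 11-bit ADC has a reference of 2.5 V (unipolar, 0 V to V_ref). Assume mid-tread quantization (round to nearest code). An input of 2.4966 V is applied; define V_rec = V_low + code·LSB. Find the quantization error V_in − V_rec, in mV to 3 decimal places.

0.262 mV

Step size: 2.5 V ÷ 2^11 = 1.221 mV.
Scaled input = 2045.2147 LSBs, so code = 2045.
Code 2045 maps back to 0 + 2045×0.0012207 V = 2.4963379 V.
Difference: 0.000262109 V → 0.262 mV.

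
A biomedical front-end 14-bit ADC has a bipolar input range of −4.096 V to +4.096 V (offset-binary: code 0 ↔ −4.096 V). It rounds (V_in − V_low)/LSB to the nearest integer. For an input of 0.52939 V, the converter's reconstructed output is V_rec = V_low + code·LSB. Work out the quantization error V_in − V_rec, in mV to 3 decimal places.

Step size: 8.192 V ÷ 2^14 = 0.500 mV.
(V_in − V_low)/LSB = (0.52939 − (−4.096))/0.0005 = 9250.7800 → code 9251 (round).
Reconstructed: 0.5295 V.
V_in − V_rec = -0.00011 V = -0.110 mV.

-0.110 mV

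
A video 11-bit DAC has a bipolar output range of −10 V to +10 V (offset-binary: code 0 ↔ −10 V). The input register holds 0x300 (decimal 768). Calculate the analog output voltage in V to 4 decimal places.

LSB = 20 V / 2^11 = 9.766 mV.
Code 0x300 = 768 decimal.
V_out = (−10) + 768 × 0.00976562 V = -2.5 V.

-2.5000 V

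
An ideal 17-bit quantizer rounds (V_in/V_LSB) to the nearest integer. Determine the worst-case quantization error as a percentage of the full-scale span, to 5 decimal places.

0.00038 %

Rounding → worst-case error = ½ LSB = V_FS/2^18, so 100/262144 = 0.00038147 % of full scale.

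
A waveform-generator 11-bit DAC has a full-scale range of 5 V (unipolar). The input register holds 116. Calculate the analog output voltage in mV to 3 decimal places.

LSB = 5 V / 2^11 = 2.441 mV.
V_out = 0 + 116 × 0.00244141 V = 0.283203 V.
= 283.203 mV.

283.203 mV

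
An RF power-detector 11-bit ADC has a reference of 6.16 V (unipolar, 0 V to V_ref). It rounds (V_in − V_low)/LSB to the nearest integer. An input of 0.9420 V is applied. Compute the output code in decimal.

code 313

LSB = 6.16 V / 2048 = 3.008 mV.
(0.9420 − 0) / 0.00300781 = 313.184 LSBs.
So the output code is 313.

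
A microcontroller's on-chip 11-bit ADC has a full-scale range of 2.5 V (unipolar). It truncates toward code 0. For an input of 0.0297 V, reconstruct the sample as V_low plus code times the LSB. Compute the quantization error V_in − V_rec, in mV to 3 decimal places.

LSB = 2.5/2^11 = 1.221 mV.
(0.0297 − 0)/0.0012207 = 24.3302; ⌊·⌋ gives code 24.
Reconstructed: 0.029296875 V.
Difference: 0.000403125 V → 0.403 mV.

0.403 mV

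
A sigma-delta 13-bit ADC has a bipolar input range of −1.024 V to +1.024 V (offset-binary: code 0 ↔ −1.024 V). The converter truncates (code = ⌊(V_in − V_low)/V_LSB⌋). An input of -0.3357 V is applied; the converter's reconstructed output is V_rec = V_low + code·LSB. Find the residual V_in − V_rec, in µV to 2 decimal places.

50.00 µV

One LSB is 2.048 V / 8192 = 250.00 µV.
(-0.3357 − (−1.024))/0.00025 = 2753.2000; ⌊·⌋ gives code 2753.
Code 2753 maps back to (−1.024) + 2753×0.00025 V = -0.33575 V.
Error = -0.3357 − (−0.33575) = 5e-05 V = 50.00 µV.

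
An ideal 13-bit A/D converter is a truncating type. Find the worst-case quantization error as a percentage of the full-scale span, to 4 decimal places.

0.0122 %

Truncating → worst-case error = 1 LSB = V_FS/2^13, so 100/8192 = 0.012207 % of full scale.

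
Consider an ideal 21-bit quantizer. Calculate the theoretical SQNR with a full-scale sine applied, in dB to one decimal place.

SNR ≈ 6.02·N + 1.76 dB = 6.02·21 + 1.76 = 128.18 dB.

128.2 dB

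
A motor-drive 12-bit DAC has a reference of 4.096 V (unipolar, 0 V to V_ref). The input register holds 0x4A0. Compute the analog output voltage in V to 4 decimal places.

LSB = 4.096 V / 2^12 = 1.000 mV.
Code 0x4A0 = 1184 decimal.
V_out = 0 + 1184 × 0.001 V = 1.184 V.

1.1840 V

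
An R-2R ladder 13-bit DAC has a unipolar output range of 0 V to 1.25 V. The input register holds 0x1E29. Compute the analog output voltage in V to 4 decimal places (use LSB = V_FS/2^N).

1.1781 V

LSB = 1.25 V / 2^13 = 152.59 µV.
Code 0x1E29 = 7721 decimal.
V_out = 0 + 7721 × 0.000152588 V = 1.17813 V.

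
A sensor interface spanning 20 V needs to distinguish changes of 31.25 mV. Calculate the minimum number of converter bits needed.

Number of steps required ≥ 20 V / 31.25 mV = 640.00.
Need 2^N ≥ 640.00; 2^9 = 512, 2^10 = 1024.
Minimum N = 10.

10 bits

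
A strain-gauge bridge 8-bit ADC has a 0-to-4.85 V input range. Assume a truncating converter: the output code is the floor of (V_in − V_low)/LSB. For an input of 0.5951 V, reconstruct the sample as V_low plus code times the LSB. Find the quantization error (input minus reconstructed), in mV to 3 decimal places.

7.795 mV

LSB = 4.85/2^8 = 18.945 mV.
(V_in − V_low)/LSB = (0.5951 − 0)/0.0189453 = 31.4115 → code 31 (floor).
Code 31 maps back to 0 + 31×0.0189453 V = 0.58730469 V.
V_in − V_rec = 0.00779531 V = 7.795 mV.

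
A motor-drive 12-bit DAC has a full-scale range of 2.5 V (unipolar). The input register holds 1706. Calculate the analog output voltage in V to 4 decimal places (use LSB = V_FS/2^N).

LSB = 2.5 V / 2^12 = 0.610 mV.
V_out = 0 + 1706 × 0.000610352 V = 1.04126 V.

1.0413 V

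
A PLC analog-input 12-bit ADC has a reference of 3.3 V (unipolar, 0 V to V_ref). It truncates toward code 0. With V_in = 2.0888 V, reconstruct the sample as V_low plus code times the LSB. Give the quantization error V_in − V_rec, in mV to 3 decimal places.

0.519 mV

One LSB is 3.3 V / 4096 = 0.806 mV.
(V_in − V_low)/LSB = (2.0888 − 0)/0.000805664 = 2592.6439 → code 2592 (floor).
V_rec = 0 + 2592·0.000805664 = 2.0882813 V.
V_in − V_rec = 0.00051875 V = 0.519 mV.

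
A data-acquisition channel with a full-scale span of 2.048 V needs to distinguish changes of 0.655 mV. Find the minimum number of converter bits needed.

Number of steps required ≥ 2.048 V / 0.655 mV = 3126.72.
Need 2^N ≥ 3126.72; 2^11 = 2048, 2^12 = 4096.
Minimum N = 12.

12 bits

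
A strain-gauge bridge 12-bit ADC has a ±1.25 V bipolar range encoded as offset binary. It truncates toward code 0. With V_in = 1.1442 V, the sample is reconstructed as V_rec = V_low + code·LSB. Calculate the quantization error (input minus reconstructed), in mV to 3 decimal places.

One LSB is 2.5 V / 4096 = 0.610 mV.
(V_in − V_low)/LSB = (1.1442 − (−1.25))/0.000610352 = 3922.6573 → code 3922 (floor).
Reconstructed: 1.1437988 V.
V_in − V_rec = 0.000401172 V = 0.401 mV.

0.401 mV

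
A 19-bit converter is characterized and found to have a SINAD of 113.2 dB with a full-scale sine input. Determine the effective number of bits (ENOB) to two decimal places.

18.51 bits

ENOB = (SINAD − 1.76) / 6.02 = (113.2 − 1.76)/6.02 = 18.512.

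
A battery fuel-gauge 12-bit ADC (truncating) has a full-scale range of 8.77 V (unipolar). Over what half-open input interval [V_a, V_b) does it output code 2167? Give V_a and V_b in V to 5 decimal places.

LSB = 8.77/2^12 = 2.141 mV.
V_a = V_low + 2167·LSB = 4.63979 V; V_b = V_low + 2168·LSB = 4.64193 V.

[4.63979 V, 4.64193 V)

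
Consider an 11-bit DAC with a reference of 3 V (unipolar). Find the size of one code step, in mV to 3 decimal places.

1.465 mV

Full-scale span = 3 V.
LSB = 3 / 2^11 = 3 / 2048 = 0.00146484 V = 1.465 mV.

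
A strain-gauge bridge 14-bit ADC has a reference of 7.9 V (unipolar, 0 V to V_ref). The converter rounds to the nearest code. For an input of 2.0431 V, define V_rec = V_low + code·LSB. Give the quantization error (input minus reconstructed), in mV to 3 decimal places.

0.113 mV

LSB = 7.9/2^14 = 482.18 µV.
Scaled input = 4237.2342 LSBs, so code = 4237.
Code 4237 maps back to 0 + 4237×0.000482178 V = 2.0429871 V.
Error = 2.0431 − 2.0429871 = 0.000112939 V = 0.113 mV.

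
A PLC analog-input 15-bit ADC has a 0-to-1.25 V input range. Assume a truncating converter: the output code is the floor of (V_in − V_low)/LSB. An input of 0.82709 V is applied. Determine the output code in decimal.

With 32768 levels over 1.25 V, one step is 38.15 µV.
(0.82709 − 0) / 3.8147e-05 = 21681.668 LSBs.
⌊·⌋(21681.668) = 21681.

code 21681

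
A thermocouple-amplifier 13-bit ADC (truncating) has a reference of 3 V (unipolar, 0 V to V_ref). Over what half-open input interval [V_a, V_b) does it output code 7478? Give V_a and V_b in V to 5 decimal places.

[2.73853 V, 2.73889 V)

LSB = 3/2^13 = 366.21 µV.
V_a = V_low + 7478·LSB = 2.73853 V; V_b = V_low + 7479·LSB = 2.73889 V.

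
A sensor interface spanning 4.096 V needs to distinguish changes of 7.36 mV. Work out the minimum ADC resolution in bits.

Number of steps required ≥ 4.096 V / 7.36 mV = 556.52.
Need 2^N ≥ 556.52; 2^9 = 512, 2^10 = 1024.
Minimum N = 10.

10 bits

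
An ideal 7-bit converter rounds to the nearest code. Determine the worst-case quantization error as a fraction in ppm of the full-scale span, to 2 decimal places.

Rounding → worst-case error = ½ LSB = V_FS/2^8, so 1e+06/256 = 3906.25 ppm of full scale.

3906.25 ppm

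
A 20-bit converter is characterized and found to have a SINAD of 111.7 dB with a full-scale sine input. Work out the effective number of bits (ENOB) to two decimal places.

ENOB = (SINAD − 1.76) / 6.02 = (111.7 − 1.76)/6.02 = 18.262.

18.26 bits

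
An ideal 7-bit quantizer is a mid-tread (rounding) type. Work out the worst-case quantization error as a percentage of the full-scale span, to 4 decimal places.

Rounding → worst-case error = ½ LSB = V_FS/2^8, so 100/256 = 0.390625 % of full scale.

0.3906 %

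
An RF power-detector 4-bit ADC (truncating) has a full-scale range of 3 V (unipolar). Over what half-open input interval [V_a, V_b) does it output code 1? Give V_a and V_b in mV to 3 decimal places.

LSB = 3/2^4 = 187.500 mV.
V_a = V_low + 1·LSB = 0.1875 V; V_b = V_low + 2·LSB = 0.375 V.

[187.500 mV, 375.000 mV)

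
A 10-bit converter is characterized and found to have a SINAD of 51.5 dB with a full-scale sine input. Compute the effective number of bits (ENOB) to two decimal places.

ENOB = (SINAD − 1.76) / 6.02 = (51.5 − 1.76)/6.02 = 8.262.

8.26 bits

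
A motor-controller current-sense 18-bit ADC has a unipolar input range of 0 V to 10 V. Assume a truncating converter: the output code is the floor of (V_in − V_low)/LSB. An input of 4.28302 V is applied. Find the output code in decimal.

code 112276

With 262144 levels over 10 V, one step is 38.15 µV.
Input sits at 112276.799 steps above V_low.
Floor → code 112276.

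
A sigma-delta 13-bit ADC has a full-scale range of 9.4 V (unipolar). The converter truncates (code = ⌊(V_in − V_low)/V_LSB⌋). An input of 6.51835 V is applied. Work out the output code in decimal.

LSB = 9.4 V / 8192 = 1.147 mV.
Input sits at 5680.673 steps above V_low.
⌊·⌋(5680.673) = 5680.

code 5680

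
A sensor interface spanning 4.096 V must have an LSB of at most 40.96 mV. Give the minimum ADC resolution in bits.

7 bits

Number of steps required ≥ 4.096 V / 40.96 mV = 100.00.
Need 2^N ≥ 100.00; 2^6 = 64, 2^7 = 128.
Minimum N = 7.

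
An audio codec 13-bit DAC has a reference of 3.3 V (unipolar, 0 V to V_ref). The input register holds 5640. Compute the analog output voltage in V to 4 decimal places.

2.2720 V

LSB = 3.3 V / 2^13 = 402.83 µV.
V_out = 0 + 5640 × 0.000402832 V = 2.27197 V.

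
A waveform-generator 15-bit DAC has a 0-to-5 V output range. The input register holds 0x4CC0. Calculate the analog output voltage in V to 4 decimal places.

LSB = 5 V / 2^15 = 152.59 µV.
Code 0x4CC0 = 19648 decimal.
V_out = 0 + 19648 × 0.000152588 V = 2.99805 V.

2.9980 V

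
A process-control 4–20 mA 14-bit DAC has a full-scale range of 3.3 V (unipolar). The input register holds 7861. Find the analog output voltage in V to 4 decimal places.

LSB = 3.3 V / 2^14 = 201.42 µV.
V_out = 0 + 7861 × 0.000201416 V = 1.58333 V.

1.5833 V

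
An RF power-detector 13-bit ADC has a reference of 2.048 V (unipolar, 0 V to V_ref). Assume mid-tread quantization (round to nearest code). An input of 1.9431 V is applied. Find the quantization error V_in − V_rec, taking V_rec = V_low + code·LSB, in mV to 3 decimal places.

Step size: 2.048 V ÷ 2^13 = 250.00 µV.
(V_in − V_low)/LSB = (1.9431 − 0)/0.00025 = 7772.4000 → code 7772 (round).
Code 7772 maps back to 0 + 7772×0.00025 V = 1.943 V.
Difference: 0.0001 V → 0.100 mV.

0.100 mV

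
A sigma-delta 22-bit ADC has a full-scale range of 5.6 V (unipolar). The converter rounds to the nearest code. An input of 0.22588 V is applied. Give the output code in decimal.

code 169180

LSB = 5.6 V / 4194304 = 1.34 µV.
(0.22588 − 0) / 1.33514e-06 = 169180.248 LSBs.
So the output code is 169180.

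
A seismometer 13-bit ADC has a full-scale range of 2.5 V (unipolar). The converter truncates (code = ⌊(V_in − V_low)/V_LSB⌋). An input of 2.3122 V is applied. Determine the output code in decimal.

Full-scale span = 2.5 V; LSB = 2.5/2^13 = 305.18 µV.
(2.3122 − 0) / 0.000305176 = 7576.617 LSBs.
⌊·⌋(7576.617) = 7576.

code 7576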